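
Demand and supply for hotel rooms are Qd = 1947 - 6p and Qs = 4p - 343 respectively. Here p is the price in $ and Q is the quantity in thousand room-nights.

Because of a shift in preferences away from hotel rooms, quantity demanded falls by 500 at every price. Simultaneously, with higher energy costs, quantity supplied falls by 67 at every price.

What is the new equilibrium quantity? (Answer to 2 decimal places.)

Original equilibrium: 1947 - 6p = 4p - 343 gives 2290 = 10p, so p = 229 and Q = 573.
The shock moves the curves to Qd = 1447 - 6p and Qs = 4p - 410.
Clearing the new market: 1447 - 6p = 4p - 410, so p = 185.7 and Q = 332.8.

332.80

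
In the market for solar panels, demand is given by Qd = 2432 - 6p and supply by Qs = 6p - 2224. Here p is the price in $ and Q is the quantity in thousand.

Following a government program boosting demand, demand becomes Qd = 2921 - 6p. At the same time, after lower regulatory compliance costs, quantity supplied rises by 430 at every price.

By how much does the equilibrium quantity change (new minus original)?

+459.5

Original equilibrium: 2432 - 6p = 6p - 2224 gives 4656 = 12p, so p = 388 and Q = 104.
After the shift, demand is Qd = 2921 - 6p and supply is Qs = 6p - 1794.
Equate the new curves: 2921 - 6p = 6p - 1794, giving 4715 = 12p, p = 4715/12 ≈ 392.9167, Q = 563.5.
ΔQ = 563.5 − 104 = +459.5.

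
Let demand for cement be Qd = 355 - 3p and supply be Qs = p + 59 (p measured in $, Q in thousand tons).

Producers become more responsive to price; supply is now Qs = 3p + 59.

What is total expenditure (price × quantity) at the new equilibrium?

10212

Original equilibrium: 355 - 3p = p + 59 gives 296 = 4p, so p = 74 and Q = 133.
The new curves are Qd = 355 - 3p (demand) and Qs = 3p + 59 (supply).
New equilibrium: 355 - 3p = 3p + 59 ⇒ 296 = 6p ⇒ p = 148/3 ≈ 49.3333, Q = 207.
New expenditure = 49.3333 × 207 = 10212.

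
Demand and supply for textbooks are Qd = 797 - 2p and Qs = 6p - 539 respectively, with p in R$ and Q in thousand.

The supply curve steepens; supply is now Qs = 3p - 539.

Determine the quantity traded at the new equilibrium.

Solve the original market: 797 - 2p = 6p - 539, hence p = 167 and Q = 463.
With the change applied: demand Qd = 797 - 2p, supply Qs = 3p - 539.
New equilibrium: 797 - 2p = 3p - 539 ⇒ 1336 = 5p ⇒ p = 267.2, Q = 262.6.

262.6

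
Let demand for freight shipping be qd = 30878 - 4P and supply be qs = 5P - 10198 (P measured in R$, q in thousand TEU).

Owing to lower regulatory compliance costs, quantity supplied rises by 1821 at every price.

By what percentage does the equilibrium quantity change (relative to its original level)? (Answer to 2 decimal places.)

+6.41

Original equilibrium: 30878 - 4P = 5P - 10198 gives 41076 = 9P, so P = 4564 and q = 12622.
With the change applied: demand qd = 30878 - 4P, supply qs = 5P - 8377.
New equilibrium: 30878 - 4P = 5P - 8377 ⇒ 39255 = 9P ⇒ P = 13085/3 ≈ 4361.6667, q = 40294/3 ≈ 13431.3333.
%Δq = (13431.3333 − 12622) / 12622 × 100 = +6.41%.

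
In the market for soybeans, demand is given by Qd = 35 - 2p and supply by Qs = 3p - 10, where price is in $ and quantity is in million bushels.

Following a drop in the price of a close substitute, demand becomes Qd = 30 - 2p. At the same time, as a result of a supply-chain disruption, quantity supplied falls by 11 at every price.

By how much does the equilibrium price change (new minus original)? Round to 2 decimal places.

+1.20

Before the shock: 35 - 2p = 3p - 10 ⇒ 45 = 5p ⇒ p = 9, Q = 17.
The shock moves the curves to Qd = 30 - 2p and Qs = 3p - 21.
Clearing the new market: 30 - 2p = 3p - 21, so p = 10.2 and Q = 9.6.
Δp = 10.2 − 9 = +1.20.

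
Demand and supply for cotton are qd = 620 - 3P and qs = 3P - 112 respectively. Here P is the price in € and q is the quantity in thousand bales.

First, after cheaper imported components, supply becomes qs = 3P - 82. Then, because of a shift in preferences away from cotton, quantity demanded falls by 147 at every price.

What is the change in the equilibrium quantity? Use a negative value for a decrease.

Before the shock: 620 - 3P = 3P - 112 ⇒ 732 = 6P ⇒ P = 122, q = 254.
With the change applied: demand qd = 473 - 3P, supply qs = 3P - 82.
Clearing the new market: 473 - 3P = 3P - 82, so P = 92.5 and q = 195.5.
Δq = 195.5 − 254 = -58.5.

-58.5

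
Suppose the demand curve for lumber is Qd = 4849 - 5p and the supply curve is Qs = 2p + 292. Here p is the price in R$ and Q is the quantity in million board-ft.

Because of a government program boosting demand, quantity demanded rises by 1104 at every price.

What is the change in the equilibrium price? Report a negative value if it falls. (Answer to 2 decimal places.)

+157.71

Before the shock: 4849 - 5p = 2p + 292 ⇒ 4557 = 7p ⇒ p = 651, Q = 1594.
After the shift, demand is Qd = 5953 - 5p and supply is Qs = 2p + 292.
Equate the new curves: 5953 - 5p = 2p + 292, giving 5661 = 7p, p = 5661/7 ≈ 808.7143, Q = 13366/7 ≈ 1909.4286.
Δp = 808.7143 − 651 = +157.71.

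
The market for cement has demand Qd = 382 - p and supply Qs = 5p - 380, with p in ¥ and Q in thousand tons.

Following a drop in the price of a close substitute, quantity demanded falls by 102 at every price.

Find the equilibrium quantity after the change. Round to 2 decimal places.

Before the shock: 382 - p = 5p - 380 ⇒ 762 = 6p ⇒ p = 127, Q = 255.
The shock moves the curves to Qd = 280 - p and Qs = 5p - 380.
Setting them equal: 280 - p = 5p - 380 → 660 = 6p, so p = 110 and Q = 170.

170.00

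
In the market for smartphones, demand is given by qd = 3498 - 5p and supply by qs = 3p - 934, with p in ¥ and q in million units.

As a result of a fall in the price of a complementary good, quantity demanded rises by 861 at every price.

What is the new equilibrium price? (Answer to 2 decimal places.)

661.63

Initially, 3498 - 5p = 3p - 934, so 4432 = 8p and p = 554, q = 728.
The shock moves the curves to qd = 4359 - 5p and qs = 3p - 934.
New equilibrium: 4359 - 5p = 3p - 934 ⇒ 5293 = 8p ⇒ p = 661.625, q = 1050.875.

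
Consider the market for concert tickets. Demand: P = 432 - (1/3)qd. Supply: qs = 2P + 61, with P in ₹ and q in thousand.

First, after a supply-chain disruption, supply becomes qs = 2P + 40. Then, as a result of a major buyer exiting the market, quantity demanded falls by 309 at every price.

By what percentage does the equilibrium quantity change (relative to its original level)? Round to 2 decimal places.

Initially, 1296 - 3P = 2P + 61, so 1235 = 5P and P = 247, q = 555.
With the change applied: demand qd = 987 - 3P, supply qs = 2P + 40.
Clearing the new market: 987 - 3P = 2P + 40, so P = 189.4 and q = 418.8.
%Δq = (418.8 − 555) / 555 × 100 = -24.54%.

-24.54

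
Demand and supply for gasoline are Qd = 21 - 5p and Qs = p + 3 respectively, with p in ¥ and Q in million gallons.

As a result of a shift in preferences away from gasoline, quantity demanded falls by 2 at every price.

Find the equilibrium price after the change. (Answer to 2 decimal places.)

Solve the original market: 21 - 5p = p + 3, hence p = 3 and Q = 6.
The new curves are Qd = 19 - 5p (demand) and Qs = p + 3 (supply).
Setting them equal: 19 - 5p = p + 3 → 16 = 6p, so p = 8/3 ≈ 2.6667 and Q = 17/3 ≈ 5.6667.

2.67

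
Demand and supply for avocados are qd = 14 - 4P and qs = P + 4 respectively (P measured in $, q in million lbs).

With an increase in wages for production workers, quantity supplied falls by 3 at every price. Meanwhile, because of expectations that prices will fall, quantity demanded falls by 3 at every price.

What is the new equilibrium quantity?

3

Initially, 14 - 4P = P + 4, so 10 = 5P and P = 2, q = 6.
With the change applied: demand qd = 11 - 4P, supply qs = P + 1.
Clearing the new market: 11 - 4P = P + 1, so P = 2 and q = 3.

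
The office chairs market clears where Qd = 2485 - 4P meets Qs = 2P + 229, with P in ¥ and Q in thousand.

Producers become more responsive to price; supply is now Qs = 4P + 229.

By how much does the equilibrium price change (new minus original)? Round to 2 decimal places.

Initially, 2485 - 4P = 2P + 229, so 2256 = 6P and P = 376, Q = 981.
After the shift, demand is Qd = 2485 - 4P and supply is Qs = 4P + 229.
New equilibrium: 2485 - 4P = 4P + 229 ⇒ 2256 = 8P ⇒ P = 282, Q = 1357.
ΔP = 282 − 376 = -94.00.

-94.00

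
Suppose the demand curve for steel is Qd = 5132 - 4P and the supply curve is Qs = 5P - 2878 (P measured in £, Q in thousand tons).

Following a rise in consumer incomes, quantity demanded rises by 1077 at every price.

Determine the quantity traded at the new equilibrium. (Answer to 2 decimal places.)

Before the shock: 5132 - 4P = 5P - 2878 ⇒ 8010 = 9P ⇒ P = 890, Q = 1572.
After the shift, demand is Qd = 6209 - 4P and supply is Qs = 5P - 2878.
Equate the new curves: 6209 - 4P = 5P - 2878, giving 9087 = 9P, P = 3029/3 ≈ 1009.6667, Q = 6511/3 ≈ 2170.3333.

2170.33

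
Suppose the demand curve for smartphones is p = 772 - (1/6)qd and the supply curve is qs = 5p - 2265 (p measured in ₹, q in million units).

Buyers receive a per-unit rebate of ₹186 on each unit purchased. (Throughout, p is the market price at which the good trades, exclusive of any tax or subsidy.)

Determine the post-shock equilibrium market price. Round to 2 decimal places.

728.45

Original equilibrium: 4632 - 6p = 5p - 2265 gives 6897 = 11p, so p = 627 and q = 870.
Since buyers' out-of-pocket price is the market price minus the rebate, the effective demand curve becomes qd = 5748 - 6p.
Clearing the new market: 5748 - 6p = 5p - 2265, so p = 8013/11 ≈ 728.4545 and q = 15150/11 ≈ 1377.2727.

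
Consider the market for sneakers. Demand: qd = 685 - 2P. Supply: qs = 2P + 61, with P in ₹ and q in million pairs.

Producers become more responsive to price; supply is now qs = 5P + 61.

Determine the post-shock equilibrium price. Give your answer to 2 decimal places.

Original equilibrium: 685 - 2P = 2P + 61 gives 624 = 4P, so P = 156 and q = 373.
The shock moves the curves to qd = 685 - 2P and qs = 5P + 61.
Equate the new curves: 685 - 2P = 5P + 61, giving 624 = 7P, P = 624/7 ≈ 89.1429, q = 3547/7 ≈ 506.7143.

89.14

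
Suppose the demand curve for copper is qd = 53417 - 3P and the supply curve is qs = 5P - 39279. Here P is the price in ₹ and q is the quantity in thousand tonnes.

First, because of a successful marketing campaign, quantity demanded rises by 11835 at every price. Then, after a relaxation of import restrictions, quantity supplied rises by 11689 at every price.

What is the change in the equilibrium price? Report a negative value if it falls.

+18.25

Initially, 53417 - 3P = 5P - 39279, so 92696 = 8P and P = 11587, q = 18656.
The shock moves the curves to qd = 65252 - 3P and qs = 5P - 27590.
Setting them equal: 65252 - 3P = 5P - 27590 → 92842 = 8P, so P = 11605.25 and q = 30436.25.
ΔP = 11605.25 − 11587 = +18.25.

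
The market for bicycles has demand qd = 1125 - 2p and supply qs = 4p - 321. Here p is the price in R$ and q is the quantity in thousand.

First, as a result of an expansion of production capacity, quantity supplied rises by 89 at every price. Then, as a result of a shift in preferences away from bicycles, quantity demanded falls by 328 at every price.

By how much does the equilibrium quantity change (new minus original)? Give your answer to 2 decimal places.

Before the shock: 1125 - 2p = 4p - 321 ⇒ 1446 = 6p ⇒ p = 241, q = 643.
With the change applied: demand qd = 797 - 2p, supply qs = 4p - 232.
New equilibrium: 797 - 2p = 4p - 232 ⇒ 1029 = 6p ⇒ p = 171.5, q = 454.
Δq = 454 − 643 = -189.00.

-189.00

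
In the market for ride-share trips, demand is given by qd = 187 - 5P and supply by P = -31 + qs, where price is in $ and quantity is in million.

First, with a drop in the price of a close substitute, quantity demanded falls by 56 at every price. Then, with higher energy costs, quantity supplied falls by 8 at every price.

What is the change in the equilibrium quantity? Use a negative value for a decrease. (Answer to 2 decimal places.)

-16.00

Solve the original market: 187 - 5P = P + 31, hence P = 26 and q = 57.
The shock moves the curves to qd = 131 - 5P and qs = P + 23.
Clearing the new market: 131 - 5P = P + 23, so P = 18 and q = 41.
Δq = 41 − 57 = -16.00.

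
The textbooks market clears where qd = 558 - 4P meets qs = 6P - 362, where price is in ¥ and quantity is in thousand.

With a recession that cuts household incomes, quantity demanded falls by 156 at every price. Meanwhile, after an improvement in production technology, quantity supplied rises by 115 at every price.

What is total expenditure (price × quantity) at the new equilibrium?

9241.76

Initially, 558 - 4P = 6P - 362, so 920 = 10P and P = 92, q = 190.
With the change applied: demand qd = 402 - 4P, supply qs = 6P - 247.
New equilibrium: 402 - 4P = 6P - 247 ⇒ 649 = 10P ⇒ P = 64.9, q = 142.4.
New expenditure = 64.9 × 142.4 = 9241.76.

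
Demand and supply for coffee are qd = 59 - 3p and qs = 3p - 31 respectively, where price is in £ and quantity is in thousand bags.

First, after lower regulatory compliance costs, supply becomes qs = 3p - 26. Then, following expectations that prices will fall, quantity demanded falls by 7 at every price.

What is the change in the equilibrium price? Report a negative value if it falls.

Original equilibrium: 59 - 3p = 3p - 31 gives 90 = 6p, so p = 15 and q = 14.
With the change applied: demand qd = 52 - 3p, supply qs = 3p - 26.
Clearing the new market: 52 - 3p = 3p - 26, so p = 13 and q = 13.
Δp = 13 − 15 = -2.

-2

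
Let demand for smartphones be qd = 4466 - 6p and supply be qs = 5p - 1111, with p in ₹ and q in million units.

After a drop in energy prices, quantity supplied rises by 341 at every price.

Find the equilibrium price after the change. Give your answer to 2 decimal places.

Before the shock: 4466 - 6p = 5p - 1111 ⇒ 5577 = 11p ⇒ p = 507, q = 1424.
With the change applied: demand qd = 4466 - 6p, supply qs = 5p - 770.
Equate the new curves: 4466 - 6p = 5p - 770, giving 5236 = 11p, p = 476, q = 1610.

476.00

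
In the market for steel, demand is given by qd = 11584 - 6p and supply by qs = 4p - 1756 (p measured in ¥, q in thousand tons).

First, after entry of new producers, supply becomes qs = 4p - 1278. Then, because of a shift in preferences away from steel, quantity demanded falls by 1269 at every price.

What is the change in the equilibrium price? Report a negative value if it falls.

Original equilibrium: 11584 - 6p = 4p - 1756 gives 13340 = 10p, so p = 1334 and q = 3580.
The shock moves the curves to qd = 10315 - 6p and qs = 4p - 1278.
Clearing the new market: 10315 - 6p = 4p - 1278, so p = 1159.3 and q = 3359.2.
Δp = 1159.3 − 1334 = -174.7.

-174.7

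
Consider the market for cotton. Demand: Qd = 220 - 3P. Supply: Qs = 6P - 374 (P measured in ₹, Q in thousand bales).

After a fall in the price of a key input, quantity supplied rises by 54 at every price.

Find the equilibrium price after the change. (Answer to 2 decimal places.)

Initially, 220 - 3P = 6P - 374, so 594 = 9P and P = 66, Q = 22.
The shock moves the curves to Qd = 220 - 3P and Qs = 6P - 320.
New equilibrium: 220 - 3P = 6P - 320 ⇒ 540 = 9P ⇒ P = 60, Q = 40.

60.00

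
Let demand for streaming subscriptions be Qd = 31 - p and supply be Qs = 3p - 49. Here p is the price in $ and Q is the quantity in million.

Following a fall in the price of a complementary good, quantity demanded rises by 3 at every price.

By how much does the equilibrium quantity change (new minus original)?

Solve the original market: 31 - p = 3p - 49, hence p = 20 and Q = 11.
The new curves are Qd = 34 - p (demand) and Qs = 3p - 49 (supply).
New equilibrium: 34 - p = 3p - 49 ⇒ 83 = 4p ⇒ p = 20.75, Q = 13.25.
ΔQ = 13.25 − 11 = +2.25.

+2.25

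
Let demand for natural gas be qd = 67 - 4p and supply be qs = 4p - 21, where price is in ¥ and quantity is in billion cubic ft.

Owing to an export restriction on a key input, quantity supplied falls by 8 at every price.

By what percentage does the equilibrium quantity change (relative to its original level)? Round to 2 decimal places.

Before the shock: 67 - 4p = 4p - 21 ⇒ 88 = 8p ⇒ p = 11, q = 23.
The new curves are qd = 67 - 4p (demand) and qs = 4p - 29 (supply).
Clearing the new market: 67 - 4p = 4p - 29, so p = 12 and q = 19.
%Δq = (19 − 23) / 23 × 100 = -17.39%.

-17.39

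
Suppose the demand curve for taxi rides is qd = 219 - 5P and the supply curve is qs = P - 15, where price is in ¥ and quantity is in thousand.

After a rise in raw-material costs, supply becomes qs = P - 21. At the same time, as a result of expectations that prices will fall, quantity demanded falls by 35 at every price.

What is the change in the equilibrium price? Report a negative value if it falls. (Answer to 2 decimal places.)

-4.83

Original equilibrium: 219 - 5P = P - 15 gives 234 = 6P, so P = 39 and q = 24.
After the shift, demand is qd = 184 - 5P and supply is qs = P - 21.
New equilibrium: 184 - 5P = P - 21 ⇒ 205 = 6P ⇒ P = 205/6 ≈ 34.1667, q = 79/6 ≈ 13.1667.
ΔP = 34.1667 − 39 = -4.83.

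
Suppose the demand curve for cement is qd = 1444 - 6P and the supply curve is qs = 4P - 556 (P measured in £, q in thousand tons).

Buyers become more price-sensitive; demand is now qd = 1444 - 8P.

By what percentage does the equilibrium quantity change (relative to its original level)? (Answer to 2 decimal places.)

Before the shock: 1444 - 6P = 4P - 556 ⇒ 2000 = 10P ⇒ P = 200, q = 244.
After the shift, demand is qd = 1444 - 8P and supply is qs = 4P - 556.
Clearing the new market: 1444 - 8P = 4P - 556, so P = 500/3 ≈ 166.6667 and q = 332/3 ≈ 110.6667.
%Δq = (110.6667 − 244) / 244 × 100 = -54.64%.

-54.64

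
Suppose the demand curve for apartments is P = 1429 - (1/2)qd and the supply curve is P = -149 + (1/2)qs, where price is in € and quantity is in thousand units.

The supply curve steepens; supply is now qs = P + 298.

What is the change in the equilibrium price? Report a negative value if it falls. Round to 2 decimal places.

+213.33

Original equilibrium: 2858 - 2P = 2P + 298 gives 2560 = 4P, so P = 640 and q = 1578.
The shock moves the curves to qd = 2858 - 2P and qs = P + 298.
Equate the new curves: 2858 - 2P = P + 298, giving 2560 = 3P, P = 2560/3 ≈ 853.3333, q = 3454/3 ≈ 1151.3333.
ΔP = 853.3333 − 640 = +213.33.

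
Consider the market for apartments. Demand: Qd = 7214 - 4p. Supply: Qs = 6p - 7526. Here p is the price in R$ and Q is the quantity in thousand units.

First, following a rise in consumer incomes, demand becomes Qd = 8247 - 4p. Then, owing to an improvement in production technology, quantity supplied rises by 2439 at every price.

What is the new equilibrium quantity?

Initially, 7214 - 4p = 6p - 7526, so 14740 = 10p and p = 1474, Q = 1318.
After the shift, demand is Qd = 8247 - 4p and supply is Qs = 6p - 5087.
New equilibrium: 8247 - 4p = 6p - 5087 ⇒ 13334 = 10p ⇒ p = 1333.4, Q = 2913.4.

2913.4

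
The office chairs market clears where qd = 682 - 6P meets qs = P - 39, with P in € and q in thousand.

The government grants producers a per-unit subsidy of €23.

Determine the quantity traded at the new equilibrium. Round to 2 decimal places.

Solve the original market: 682 - 6P = P - 39, hence P = 103 and q = 64.
Since sellers receive the price plus the subsidy, the effective supply curve becomes qs = P - 16.
Equate the new curves: 682 - 6P = P - 16, giving 698 = 7P, P = 698/7 ≈ 99.7143, q = 586/7 ≈ 83.7143.

83.71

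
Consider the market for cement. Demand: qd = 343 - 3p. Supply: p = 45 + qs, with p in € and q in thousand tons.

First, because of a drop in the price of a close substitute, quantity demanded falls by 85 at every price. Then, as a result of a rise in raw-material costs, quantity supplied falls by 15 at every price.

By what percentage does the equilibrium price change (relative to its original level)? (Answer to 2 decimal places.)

-18.04

Original equilibrium: 343 - 3p = p - 45 gives 388 = 4p, so p = 97 and q = 52.
After the shift, demand is qd = 258 - 3p and supply is qs = p - 60.
New equilibrium: 258 - 3p = p - 60 ⇒ 318 = 4p ⇒ p = 79.5, q = 19.5.
%Δp = (79.5 − 97) / 97 × 100 = -18.04%.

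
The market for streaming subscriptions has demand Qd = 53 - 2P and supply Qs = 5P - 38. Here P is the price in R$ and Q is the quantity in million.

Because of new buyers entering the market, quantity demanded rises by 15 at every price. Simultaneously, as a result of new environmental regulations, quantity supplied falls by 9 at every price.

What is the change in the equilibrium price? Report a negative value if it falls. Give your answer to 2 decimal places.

Before the shock: 53 - 2P = 5P - 38 ⇒ 91 = 7P ⇒ P = 13, Q = 27.
After the shift, demand is Qd = 68 - 2P and supply is Qs = 5P - 47.
Equate the new curves: 68 - 2P = 5P - 47, giving 115 = 7P, P = 115/7 ≈ 16.4286, Q = 246/7 ≈ 35.1429.
ΔP = 16.4286 − 13 = +3.43.

+3.43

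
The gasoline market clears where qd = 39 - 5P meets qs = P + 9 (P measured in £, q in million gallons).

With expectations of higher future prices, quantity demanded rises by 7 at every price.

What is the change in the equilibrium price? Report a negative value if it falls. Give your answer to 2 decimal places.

Original equilibrium: 39 - 5P = P + 9 gives 30 = 6P, so P = 5 and q = 14.
With the change applied: demand qd = 46 - 5P, supply qs = P + 9.
New equilibrium: 46 - 5P = P + 9 ⇒ 37 = 6P ⇒ P = 37/6 ≈ 6.1667, q = 91/6 ≈ 15.1667.
ΔP = 6.1667 − 5 = +1.17.

+1.17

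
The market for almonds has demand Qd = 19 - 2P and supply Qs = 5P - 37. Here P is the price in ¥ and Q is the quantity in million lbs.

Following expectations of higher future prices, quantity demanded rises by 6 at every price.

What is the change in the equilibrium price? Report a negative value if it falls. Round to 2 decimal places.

+0.86

Initially, 19 - 2P = 5P - 37, so 56 = 7P and P = 8, Q = 3.
The shock moves the curves to Qd = 25 - 2P and Qs = 5P - 37.
Setting them equal: 25 - 2P = 5P - 37 → 62 = 7P, so P = 62/7 ≈ 8.8571 and Q = 51/7 ≈ 7.2857.
ΔP = 8.8571 − 8 = +0.86.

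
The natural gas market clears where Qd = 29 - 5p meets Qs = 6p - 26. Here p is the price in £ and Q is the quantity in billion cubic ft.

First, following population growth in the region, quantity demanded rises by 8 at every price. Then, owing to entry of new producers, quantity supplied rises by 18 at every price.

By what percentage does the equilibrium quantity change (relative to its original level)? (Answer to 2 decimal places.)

Before the shock: 29 - 5p = 6p - 26 ⇒ 55 = 11p ⇒ p = 5, Q = 4.
The shock moves the curves to Qd = 37 - 5p and Qs = 6p - 8.
New equilibrium: 37 - 5p = 6p - 8 ⇒ 45 = 11p ⇒ p = 45/11 ≈ 4.0909, Q = 182/11 ≈ 16.5455.
%ΔQ = (16.5455 − 4) / 4 × 100 = +313.64%.

+313.64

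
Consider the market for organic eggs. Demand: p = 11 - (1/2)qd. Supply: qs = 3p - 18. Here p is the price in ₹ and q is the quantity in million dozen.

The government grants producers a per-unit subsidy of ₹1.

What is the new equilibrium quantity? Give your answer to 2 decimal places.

Original equilibrium: 22 - 2p = 3p - 18 gives 40 = 5p, so p = 8 and q = 6.
Since sellers receive the price plus the subsidy, the effective supply curve becomes qs = 3p - 15.
Setting them equal: 22 - 2p = 3p - 15 → 37 = 5p, so p = 7.4 and q = 7.2.

7.20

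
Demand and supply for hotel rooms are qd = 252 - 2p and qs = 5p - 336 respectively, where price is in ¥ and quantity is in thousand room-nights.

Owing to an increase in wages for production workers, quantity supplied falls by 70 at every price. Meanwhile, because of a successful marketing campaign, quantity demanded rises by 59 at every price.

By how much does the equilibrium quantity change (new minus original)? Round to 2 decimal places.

Before the shock: 252 - 2p = 5p - 336 ⇒ 588 = 7p ⇒ p = 84, q = 84.
After the shift, demand is qd = 311 - 2p and supply is qs = 5p - 406.
Equate the new curves: 311 - 2p = 5p - 406, giving 717 = 7p, p = 717/7 ≈ 102.4286, q = 743/7 ≈ 106.1429.
Δq = 106.1429 − 84 = +22.14.

+22.14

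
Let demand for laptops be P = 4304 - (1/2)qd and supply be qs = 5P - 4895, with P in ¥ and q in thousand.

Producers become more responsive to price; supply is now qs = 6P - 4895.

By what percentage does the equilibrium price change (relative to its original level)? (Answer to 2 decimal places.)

Before the shock: 8608 - 2P = 5P - 4895 ⇒ 13503 = 7P ⇒ P = 1929, q = 4750.
With the change applied: demand qd = 8608 - 2P, supply qs = 6P - 4895.
Clearing the new market: 8608 - 2P = 6P - 4895, so P = 1687.875 and q = 5232.25.
%ΔP = (1687.875 − 1929) / 1929 × 100 = -12.50%.

-12.50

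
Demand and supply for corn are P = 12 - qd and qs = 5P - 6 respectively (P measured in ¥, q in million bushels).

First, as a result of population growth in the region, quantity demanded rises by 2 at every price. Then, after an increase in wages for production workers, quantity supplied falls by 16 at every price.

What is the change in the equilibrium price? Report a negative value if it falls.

+3

Original equilibrium: 12 - P = 5P - 6 gives 18 = 6P, so P = 3 and q = 9.
After the shift, demand is qd = 14 - P and supply is qs = 5P - 22.
Equate the new curves: 14 - P = 5P - 22, giving 36 = 6P, P = 6, q = 8.
ΔP = 6 − 3 = +3.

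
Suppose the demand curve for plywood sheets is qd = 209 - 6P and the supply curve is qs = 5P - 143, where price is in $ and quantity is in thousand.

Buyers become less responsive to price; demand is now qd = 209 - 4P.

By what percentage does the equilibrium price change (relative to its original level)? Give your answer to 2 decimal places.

Before the shock: 209 - 6P = 5P - 143 ⇒ 352 = 11P ⇒ P = 32, q = 17.
After the shift, demand is qd = 209 - 4P and supply is qs = 5P - 143.
Equate the new curves: 209 - 4P = 5P - 143, giving 352 = 9P, P = 352/9 ≈ 39.1111, q = 473/9 ≈ 52.5556.
%ΔP = (39.1111 − 32) / 32 × 100 = +22.22%.

+22.22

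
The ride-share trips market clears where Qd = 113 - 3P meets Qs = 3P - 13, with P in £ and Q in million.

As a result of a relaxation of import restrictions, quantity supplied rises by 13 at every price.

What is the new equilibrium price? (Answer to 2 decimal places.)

18.83

Before the shock: 113 - 3P = 3P - 13 ⇒ 126 = 6P ⇒ P = 21, Q = 50.
With the change applied: demand Qd = 113 - 3P, supply Qs = 3P.
New equilibrium: 113 - 3P = 3P ⇒ 113 = 6P ⇒ P = 113/6 ≈ 18.8333, Q = 56.5.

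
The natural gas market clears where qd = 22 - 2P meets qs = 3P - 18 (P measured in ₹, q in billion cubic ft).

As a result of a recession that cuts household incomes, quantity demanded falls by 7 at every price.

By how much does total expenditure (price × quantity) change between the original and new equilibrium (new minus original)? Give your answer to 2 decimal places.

Original equilibrium: 22 - 2P = 3P - 18 gives 40 = 5P, so P = 8 and q = 6.
The new curves are qd = 15 - 2P (demand) and qs = 3P - 18 (supply).
New equilibrium: 15 - 2P = 3P - 18 ⇒ 33 = 5P ⇒ P = 6.6, q = 1.8.
Expenditure moves from 8×6 = 48 to 6.6×1.8 = 11.88; change = -36.12.

-36.12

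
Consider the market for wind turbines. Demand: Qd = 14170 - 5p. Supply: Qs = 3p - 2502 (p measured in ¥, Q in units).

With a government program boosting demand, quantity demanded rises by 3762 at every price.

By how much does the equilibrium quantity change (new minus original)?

+1410.75

Initially, 14170 - 5p = 3p - 2502, so 16672 = 8p and p = 2084, Q = 3750.
After the shift, demand is Qd = 17932 - 5p and supply is Qs = 3p - 2502.
Equate the new curves: 17932 - 5p = 3p - 2502, giving 20434 = 8p, p = 2554.25, Q = 5160.75.
ΔQ = 5160.75 − 3750 = +1410.75.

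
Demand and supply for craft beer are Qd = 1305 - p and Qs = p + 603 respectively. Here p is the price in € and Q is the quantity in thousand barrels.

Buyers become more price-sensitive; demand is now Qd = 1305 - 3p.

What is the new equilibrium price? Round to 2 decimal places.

175.50

Before the shock: 1305 - p = p + 603 ⇒ 702 = 2p ⇒ p = 351, Q = 954.
After the shift, demand is Qd = 1305 - 3p and supply is Qs = p + 603.
Equate the new curves: 1305 - 3p = p + 603, giving 702 = 4p, p = 175.5, Q = 778.5.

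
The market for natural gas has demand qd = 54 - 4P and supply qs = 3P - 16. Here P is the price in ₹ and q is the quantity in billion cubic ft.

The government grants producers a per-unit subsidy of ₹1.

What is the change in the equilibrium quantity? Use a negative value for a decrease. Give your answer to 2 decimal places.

Initially, 54 - 4P = 3P - 16, so 70 = 7P and P = 10, q = 14.
Since sellers receive the price plus the subsidy, the effective supply curve becomes qs = 3P - 13.
Setting them equal: 54 - 4P = 3P - 13 → 67 = 7P, so P = 67/7 ≈ 9.5714 and q = 110/7 ≈ 15.7143.
Δq = 15.7143 − 14 = +1.71.

+1.71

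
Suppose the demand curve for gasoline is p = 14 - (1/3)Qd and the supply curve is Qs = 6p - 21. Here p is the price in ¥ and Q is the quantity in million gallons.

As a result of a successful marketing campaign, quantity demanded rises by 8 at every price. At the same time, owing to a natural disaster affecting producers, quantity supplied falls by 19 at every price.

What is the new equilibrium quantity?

Original equilibrium: 42 - 3p = 6p - 21 gives 63 = 9p, so p = 7 and Q = 21.
The new curves are Qd = 50 - 3p (demand) and Qs = 6p - 40 (supply).
Clearing the new market: 50 - 3p = 6p - 40, so p = 10 and Q = 20.

20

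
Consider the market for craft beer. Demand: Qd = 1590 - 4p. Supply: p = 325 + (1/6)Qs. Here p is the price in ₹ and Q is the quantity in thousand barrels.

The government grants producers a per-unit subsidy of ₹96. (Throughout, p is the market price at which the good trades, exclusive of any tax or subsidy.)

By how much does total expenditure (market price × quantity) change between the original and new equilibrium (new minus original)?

+58268.16

Before the shock: 1590 - 4p = 6p - 1950 ⇒ 3540 = 10p ⇒ p = 354, Q = 174.
Since sellers receive the price plus the subsidy, the effective supply curve becomes Qs = 6p - 1374.
Equate the new curves: 1590 - 4p = 6p - 1374, giving 2964 = 10p, p = 296.4, Q = 404.4.
Expenditure moves from 354×174 = 61596 to 296.4×404.4 = 119864.16; change = +58268.16.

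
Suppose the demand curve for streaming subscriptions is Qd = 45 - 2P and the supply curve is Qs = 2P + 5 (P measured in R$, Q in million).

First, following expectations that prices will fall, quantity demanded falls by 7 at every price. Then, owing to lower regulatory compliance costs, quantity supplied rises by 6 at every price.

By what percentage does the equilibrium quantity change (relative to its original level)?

Original equilibrium: 45 - 2P = 2P + 5 gives 40 = 4P, so P = 10 and Q = 25.
The shock moves the curves to Qd = 38 - 2P and Qs = 2P + 11.
Equate the new curves: 38 - 2P = 2P + 11, giving 27 = 4P, P = 6.75, Q = 24.5.
%ΔQ = (24.5 − 25) / 25 × 100 = -2%.

-2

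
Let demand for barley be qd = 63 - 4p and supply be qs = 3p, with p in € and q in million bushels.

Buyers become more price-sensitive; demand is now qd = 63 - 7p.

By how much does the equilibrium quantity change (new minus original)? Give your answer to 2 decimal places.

-8.10

Solve the original market: 63 - 4p = 3p, hence p = 9 and q = 27.
The new curves are qd = 63 - 7p (demand) and qs = 3p (supply).
Setting them equal: 63 - 7p = 3p → 63 = 10p, so p = 6.3 and q = 18.9.
Δq = 18.9 − 27 = -8.10.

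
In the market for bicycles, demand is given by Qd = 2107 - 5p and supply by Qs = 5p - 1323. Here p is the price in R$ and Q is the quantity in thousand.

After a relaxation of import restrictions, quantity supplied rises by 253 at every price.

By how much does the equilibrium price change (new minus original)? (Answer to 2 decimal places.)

-25.30

Original equilibrium: 2107 - 5p = 5p - 1323 gives 3430 = 10p, so p = 343 and Q = 392.
With the change applied: demand Qd = 2107 - 5p, supply Qs = 5p - 1070.
Equate the new curves: 2107 - 5p = 5p - 1070, giving 3177 = 10p, p = 317.7, Q = 518.5.
Δp = 317.7 − 343 = -25.30.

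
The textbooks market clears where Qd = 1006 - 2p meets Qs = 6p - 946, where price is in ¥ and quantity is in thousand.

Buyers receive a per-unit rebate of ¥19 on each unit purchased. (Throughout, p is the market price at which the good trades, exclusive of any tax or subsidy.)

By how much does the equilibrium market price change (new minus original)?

Before the shock: 1006 - 2p = 6p - 946 ⇒ 1952 = 8p ⇒ p = 244, Q = 518.
Since buyers' out-of-pocket price is the market price minus the rebate, the effective demand curve becomes Qd = 1044 - 2p.
Setting them equal: 1044 - 2p = 6p - 946 → 1990 = 8p, so p = 248.75 and Q = 546.5.
Δp = 248.75 − 244 = +4.75.

+4.75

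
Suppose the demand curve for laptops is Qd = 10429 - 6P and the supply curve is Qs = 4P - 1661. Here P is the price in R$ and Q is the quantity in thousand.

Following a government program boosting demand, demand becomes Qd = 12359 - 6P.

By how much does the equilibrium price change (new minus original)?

+193

Solve the original market: 10429 - 6P = 4P - 1661, hence P = 1209 and Q = 3175.
After the shift, demand is Qd = 12359 - 6P and supply is Qs = 4P - 1661.
Clearing the new market: 12359 - 6P = 4P - 1661, so P = 1402 and Q = 3947.
ΔP = 1402 − 1209 = +193.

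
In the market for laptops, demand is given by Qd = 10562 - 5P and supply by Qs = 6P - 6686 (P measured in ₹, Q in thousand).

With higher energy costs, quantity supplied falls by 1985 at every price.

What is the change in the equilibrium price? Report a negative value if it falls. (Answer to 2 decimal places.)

+180.45

Original equilibrium: 10562 - 5P = 6P - 6686 gives 17248 = 11P, so P = 1568 and Q = 2722.
The new curves are Qd = 10562 - 5P (demand) and Qs = 6P - 8671 (supply).
Setting them equal: 10562 - 5P = 6P - 8671 → 19233 = 11P, so P = 19233/11 ≈ 1748.4545 and Q = 20017/11 ≈ 1819.7273.
ΔP = 1748.4545 − 1568 = +180.45.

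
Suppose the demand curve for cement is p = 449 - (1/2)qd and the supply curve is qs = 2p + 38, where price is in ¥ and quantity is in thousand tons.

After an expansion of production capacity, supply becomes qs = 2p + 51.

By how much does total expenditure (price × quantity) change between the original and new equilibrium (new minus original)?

-144.625

Solve the original market: 898 - 2p = 2p + 38, hence p = 215 and q = 468.
The shock moves the curves to qd = 898 - 2p and qs = 2p + 51.
New equilibrium: 898 - 2p = 2p + 51 ⇒ 847 = 4p ⇒ p = 211.75, q = 474.5.
Expenditure moves from 215×468 = 100620 to 211.75×474.5 = 100475.375; change = -144.625.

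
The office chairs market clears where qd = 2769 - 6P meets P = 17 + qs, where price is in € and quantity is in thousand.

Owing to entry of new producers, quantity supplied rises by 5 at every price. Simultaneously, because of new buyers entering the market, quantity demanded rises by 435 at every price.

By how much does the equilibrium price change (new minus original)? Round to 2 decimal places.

+61.43

Original equilibrium: 2769 - 6P = P - 17 gives 2786 = 7P, so P = 398 and q = 381.
After the shift, demand is qd = 3204 - 6P and supply is qs = P - 12.
Clearing the new market: 3204 - 6P = P - 12, so P = 3216/7 ≈ 459.4286 and q = 3132/7 ≈ 447.4286.
ΔP = 459.4286 − 398 = +61.43.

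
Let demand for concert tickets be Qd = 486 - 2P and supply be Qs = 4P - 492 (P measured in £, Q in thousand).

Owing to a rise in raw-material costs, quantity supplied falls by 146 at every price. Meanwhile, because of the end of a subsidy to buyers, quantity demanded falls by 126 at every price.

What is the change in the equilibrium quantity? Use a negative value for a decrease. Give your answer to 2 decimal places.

-132.67

Original equilibrium: 486 - 2P = 4P - 492 gives 978 = 6P, so P = 163 and Q = 160.
After the shift, demand is Qd = 360 - 2P and supply is Qs = 4P - 638.
New equilibrium: 360 - 2P = 4P - 638 ⇒ 998 = 6P ⇒ P = 499/3 ≈ 166.3333, Q = 82/3 ≈ 27.3333.
ΔQ = 27.3333 − 160 = -132.67.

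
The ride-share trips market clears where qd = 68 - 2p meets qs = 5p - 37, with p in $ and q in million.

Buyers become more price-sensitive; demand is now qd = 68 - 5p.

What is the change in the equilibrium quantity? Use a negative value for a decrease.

-22.5

Solve the original market: 68 - 2p = 5p - 37, hence p = 15 and q = 38.
After the shift, demand is qd = 68 - 5p and supply is qs = 5p - 37.
Setting them equal: 68 - 5p = 5p - 37 → 105 = 10p, so p = 10.5 and q = 15.5.
Δq = 15.5 − 38 = -22.5.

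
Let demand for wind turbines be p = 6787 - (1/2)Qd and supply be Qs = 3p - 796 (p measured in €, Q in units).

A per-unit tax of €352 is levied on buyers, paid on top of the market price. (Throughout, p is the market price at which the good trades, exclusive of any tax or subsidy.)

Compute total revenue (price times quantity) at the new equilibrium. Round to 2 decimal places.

Initially, 13574 - 2p = 3p - 796, so 14370 = 5p and p = 2874, Q = 7826.
Since buyers pay the price plus the tax, the effective demand curve becomes Qd = 12870 - 2p.
Equate the new curves: 12870 - 2p = 3p - 796, giving 13666 = 5p, p = 2733.2, Q = 7403.6.
New expenditure = 2733.2 × 7403.6 = 20235519.52.

20235519.52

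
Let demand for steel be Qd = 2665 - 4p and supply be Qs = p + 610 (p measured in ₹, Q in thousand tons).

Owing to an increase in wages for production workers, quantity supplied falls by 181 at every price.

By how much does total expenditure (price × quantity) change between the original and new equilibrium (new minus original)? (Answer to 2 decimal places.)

-27794.36

Before the shock: 2665 - 4p = p + 610 ⇒ 2055 = 5p ⇒ p = 411, Q = 1021.
The shock moves the curves to Qd = 2665 - 4p and Qs = p + 429.
Equate the new curves: 2665 - 4p = p + 429, giving 2236 = 5p, p = 447.2, Q = 876.2.
Expenditure moves from 411×1021 = 419631 to 447.2×876.2 = 391836.64; change = -27794.36.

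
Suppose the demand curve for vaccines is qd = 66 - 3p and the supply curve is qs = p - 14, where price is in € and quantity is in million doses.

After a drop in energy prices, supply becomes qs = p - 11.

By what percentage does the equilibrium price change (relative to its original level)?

Initially, 66 - 3p = p - 14, so 80 = 4p and p = 20, q = 6.
The shock moves the curves to qd = 66 - 3p and qs = p - 11.
Setting them equal: 66 - 3p = p - 11 → 77 = 4p, so p = 19.25 and q = 8.25.
%Δp = (19.25 − 20) / 20 × 100 = -3.75%.

-3.75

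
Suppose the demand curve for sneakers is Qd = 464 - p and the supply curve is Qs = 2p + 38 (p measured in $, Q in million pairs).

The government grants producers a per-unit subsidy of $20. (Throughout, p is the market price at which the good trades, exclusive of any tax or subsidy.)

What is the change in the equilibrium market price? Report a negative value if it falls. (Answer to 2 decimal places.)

-13.33

Solve the original market: 464 - p = 2p + 38, hence p = 142 and Q = 322.
Since sellers receive the price plus the subsidy, the effective supply curve becomes Qs = 2p + 78.
Setting them equal: 464 - p = 2p + 78 → 386 = 3p, so p = 386/3 ≈ 128.6667 and Q = 1006/3 ≈ 335.3333.
Δp = 128.6667 − 142 = -13.33.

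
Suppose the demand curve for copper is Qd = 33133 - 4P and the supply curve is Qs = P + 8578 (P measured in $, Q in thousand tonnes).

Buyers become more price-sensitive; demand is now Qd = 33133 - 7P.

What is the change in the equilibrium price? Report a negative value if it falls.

Solve the original market: 33133 - 4P = P + 8578, hence P = 4911 and Q = 13489.
With the change applied: demand Qd = 33133 - 7P, supply Qs = P + 8578.
Clearing the new market: 33133 - 7P = P + 8578, so P = 3069.375 and Q = 11647.375.
ΔP = 3069.375 − 4911 = -1841.625.

-1841.625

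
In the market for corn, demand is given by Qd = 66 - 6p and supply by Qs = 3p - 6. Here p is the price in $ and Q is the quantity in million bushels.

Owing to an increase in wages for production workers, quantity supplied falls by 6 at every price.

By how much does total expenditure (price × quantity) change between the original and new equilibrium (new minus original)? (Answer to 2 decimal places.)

-22.67

Initially, 66 - 6p = 3p - 6, so 72 = 9p and p = 8, Q = 18.
After the shift, demand is Qd = 66 - 6p and supply is Qs = 3p - 12.
New equilibrium: 66 - 6p = 3p - 12 ⇒ 78 = 9p ⇒ p = 26/3 ≈ 8.6667, Q = 14.
Expenditure moves from 8×18 = 144 to 8.6667×14 = 121.3333; change = -22.67.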